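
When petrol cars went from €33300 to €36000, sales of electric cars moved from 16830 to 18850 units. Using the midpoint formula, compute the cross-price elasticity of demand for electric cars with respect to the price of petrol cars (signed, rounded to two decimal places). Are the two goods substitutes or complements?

1.45; substitutes

%ΔQ_{electric cars} = (18850 − 16830)/avg = 2020/17840 = 0.113228…
%ΔP_{petrol cars} = (36000 − 33300)/avg = 2700/34650 = 0.077922…
E_cross = (2020/17840) / (2700/34650) = 1.4531…
E_cross > 0 ⇒ the goods are substitutes.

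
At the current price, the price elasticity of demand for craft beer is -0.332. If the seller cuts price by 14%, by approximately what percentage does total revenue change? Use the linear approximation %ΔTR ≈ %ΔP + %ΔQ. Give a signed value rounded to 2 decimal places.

-9.35%

%ΔQ ≈ Ed × %ΔP = (-0.332) × (-14%) = +4.6480%
%ΔTR ≈ %ΔP + %ΔQ = (-14%) + (+4.6480%) = -9.3520%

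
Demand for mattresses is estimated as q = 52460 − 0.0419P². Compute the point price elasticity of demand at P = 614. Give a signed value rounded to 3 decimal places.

dq/dP = −2·0.0419·P = -51.4532. At P = 614, q = 36663.8676.
Ed = (dq/dP)·(P/q) = (-51.4532) × (614/36663.8676) = -0.86167…

-0.862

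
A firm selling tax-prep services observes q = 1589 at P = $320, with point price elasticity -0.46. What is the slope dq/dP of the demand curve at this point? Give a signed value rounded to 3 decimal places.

-2.284

Ed = (dq/dP)·(P/q) ⇒ dq/dP = Ed·q/P = (-0.46)·1589/320 = -2.28418…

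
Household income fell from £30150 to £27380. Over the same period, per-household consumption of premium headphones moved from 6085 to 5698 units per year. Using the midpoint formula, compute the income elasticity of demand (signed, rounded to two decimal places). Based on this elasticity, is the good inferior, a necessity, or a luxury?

%ΔQ = (5698 − 6085)/[( 6085 + 5698)/2] = -387/5891.5 = -0.065687…
%ΔIncome = (27380 − 30150)/[( 30150 + 27380)/2] = -2770/28765 = -0.096297…
E_income = (-387/5891.5) / (-2770/28765) = 0.6821…
0 < E_income < 1 ⇒ normal good, necessity.

0.68; necessity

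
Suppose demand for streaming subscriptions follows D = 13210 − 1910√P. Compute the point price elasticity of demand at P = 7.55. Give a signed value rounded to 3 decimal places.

-0.330

dD/dP = −1910/(2√P) = -347.56. At P = 7.55, D = 7961.84.
Ed = (dD/dP)·(P/D) = (-347.56) × (7.55/7961.84) = -0.32958…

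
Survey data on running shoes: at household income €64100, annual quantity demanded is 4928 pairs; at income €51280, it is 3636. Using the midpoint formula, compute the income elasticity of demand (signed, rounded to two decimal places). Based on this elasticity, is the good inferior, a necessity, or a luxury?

1.36; luxury

%ΔQ = (3636 − 4928)/[( 4928 + 3636)/2] = -1292/4282 = -0.301728…
%ΔIncome = (51280 − 64100)/[( 64100 + 51280)/2] = -12820/57690 = -0.222222…
E_income = (-1292/4282) / (-12820/57690) = 1.3577…
E_income > 1 ⇒ normal good, luxury.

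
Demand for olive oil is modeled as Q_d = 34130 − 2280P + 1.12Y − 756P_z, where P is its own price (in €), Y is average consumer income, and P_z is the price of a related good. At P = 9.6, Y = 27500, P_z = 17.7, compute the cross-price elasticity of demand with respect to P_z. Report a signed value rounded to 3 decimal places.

-0.451

At the given values, Q_d = 34130 − 2280(9.6) + 1.12(27500) − 756(17.7) = 29660.8.
∂Q_d/∂P_z = -756.
E = (-756) × (17.7/29660.8) = -0.45114…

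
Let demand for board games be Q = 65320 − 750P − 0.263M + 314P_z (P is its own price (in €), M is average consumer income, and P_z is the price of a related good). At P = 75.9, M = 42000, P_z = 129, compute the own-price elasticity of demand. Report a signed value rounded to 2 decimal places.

-1.50

At the given values, Q = 65320 − 750(75.9) − 0.263(42000) + 314(129) = 37855.
∂Q/∂P = −750.
E = (-750) × (75.9/37855) = -1.5037…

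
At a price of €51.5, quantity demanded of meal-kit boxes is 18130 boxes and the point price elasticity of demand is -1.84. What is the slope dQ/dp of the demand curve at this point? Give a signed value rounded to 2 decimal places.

Ed = (dQ/dp)·(p/Q) ⇒ dQ/dp = Ed·Q/p = (-1.84)·18130/51.5 = -647.7514…

-647.75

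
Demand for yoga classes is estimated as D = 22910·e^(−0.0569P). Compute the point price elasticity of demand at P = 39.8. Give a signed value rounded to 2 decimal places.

dD/dP = −0.0569·D = -135.402. At P = 39.8, D = 2379.65.
Ed = (dD/dP)·(P/D) = (-135.402) × (39.8/2379.65) = -2.2646…

-2.26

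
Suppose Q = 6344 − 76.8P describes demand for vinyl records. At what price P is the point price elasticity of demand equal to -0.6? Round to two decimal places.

30.98

Ed = −76.8P/(6344 − 76.8P). Set this equal to -0.6:
76.8P = 0.6·(6344 − 76.8P) ⇒ 76.8P(1 + 0.6) = 0.6·6344
P = 0.6·6344 / (76.8·1.6) = 30.9765…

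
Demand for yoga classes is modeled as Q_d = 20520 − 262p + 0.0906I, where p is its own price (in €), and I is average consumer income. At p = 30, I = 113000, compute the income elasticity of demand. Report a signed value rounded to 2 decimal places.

At the given values, Q_d = 20520 − 262(30) + 0.0906(113000) = 22897.8.
∂Q_d/∂I = 0.0906.
E = (0.0906) × (113000/22897.8) = 0.4471…

0.45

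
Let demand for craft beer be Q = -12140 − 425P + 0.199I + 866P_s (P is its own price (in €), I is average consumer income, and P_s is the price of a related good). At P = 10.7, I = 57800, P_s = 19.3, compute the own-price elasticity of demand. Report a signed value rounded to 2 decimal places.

-0.39

At the given values, Q = -12140 − 425(10.7) + 0.199(57800) + 866(19.3) = 11528.5.
∂Q/∂P = −425.
E = (-425) × (10.7/11528.5) = -0.3944…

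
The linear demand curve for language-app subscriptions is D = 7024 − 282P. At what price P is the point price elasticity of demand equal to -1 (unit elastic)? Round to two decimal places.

12.45

Ed = −282P/(7024 − 282P). Set this equal to -1:
282P = 1·(7024 − 282P) ⇒ 282P(1 + 1) = 1·7024
P = 1·7024 / (282·2) = 12.4539…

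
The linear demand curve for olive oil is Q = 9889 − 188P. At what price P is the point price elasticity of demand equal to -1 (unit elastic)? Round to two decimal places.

26.30

Ed = −188P/(9889 − 188P). Set this equal to -1:
188P = 1·(9889 − 188P) ⇒ 188P(1 + 1) = 1·9889
P = 1·9889 / (188·2) = 26.3005…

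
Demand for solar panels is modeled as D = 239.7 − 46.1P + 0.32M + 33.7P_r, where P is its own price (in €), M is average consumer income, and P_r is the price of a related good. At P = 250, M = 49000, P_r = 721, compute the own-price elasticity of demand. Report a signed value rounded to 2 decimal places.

At the given values, D = 239.7 − 46.1(250) + 0.32(49000) + 33.7(721) = 28692.4.
∂D/∂P = −46.1.
E = (-46.1) × (250/28692.4) = -0.4016…

-0.40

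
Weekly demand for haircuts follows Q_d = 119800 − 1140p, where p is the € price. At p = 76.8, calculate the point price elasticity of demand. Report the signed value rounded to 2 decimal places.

-2.71

dQ_d/dp = −1140. At p = 76.8, Q_d = 119800 − 1140(76.8) = 32248.
Ed = (dQ_d/dp)·(p/Q_d) = −1140 × (76.8/32248) = -2.7149…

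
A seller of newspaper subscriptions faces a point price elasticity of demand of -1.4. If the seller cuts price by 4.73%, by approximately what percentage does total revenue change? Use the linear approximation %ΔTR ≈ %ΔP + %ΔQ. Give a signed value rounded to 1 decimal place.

+1.9%

%ΔQ ≈ Ed × %ΔP = (-1.4) × (-4.73%) = +6.6220%
%ΔTR ≈ %ΔP + %ΔQ = (-4.73%) + (+6.6220%) = +1.8920%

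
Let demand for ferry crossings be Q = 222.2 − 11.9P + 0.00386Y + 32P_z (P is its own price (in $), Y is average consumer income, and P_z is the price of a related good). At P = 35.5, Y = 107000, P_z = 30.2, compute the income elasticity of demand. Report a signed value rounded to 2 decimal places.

At the given values, Q = 222.2 − 11.9(35.5) + 0.00386(107000) + 32(30.2) = 1179.17.
∂Q/∂Y = 0.00386.
E = (0.00386) × (107000/1179.17) = 0.3502…

0.35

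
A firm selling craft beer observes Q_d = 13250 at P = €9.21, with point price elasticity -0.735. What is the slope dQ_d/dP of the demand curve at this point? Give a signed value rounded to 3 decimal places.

Ed = (dQ_d/dP)·(P/Q_d) ⇒ dQ_d/dP = Ed·Q_d/P = (-0.735)·13250/9.21 = -1057.41042…

-1057.410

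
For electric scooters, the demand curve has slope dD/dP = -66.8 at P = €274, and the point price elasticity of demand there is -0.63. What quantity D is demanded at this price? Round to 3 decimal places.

Ed = (dD/dP)·(P/D) ⇒ D = (dD/dP)·P/Ed = (-66.8)·274/(-0.63) = 29052.69841…

29052.698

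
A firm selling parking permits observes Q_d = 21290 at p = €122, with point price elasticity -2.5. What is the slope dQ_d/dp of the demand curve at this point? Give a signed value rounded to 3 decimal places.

Ed = (dQ_d/dp)·(p/Q_d) ⇒ dQ_d/dp = Ed·Q_d/p = (-2.5)·21290/122 = -436.27049…

-436.270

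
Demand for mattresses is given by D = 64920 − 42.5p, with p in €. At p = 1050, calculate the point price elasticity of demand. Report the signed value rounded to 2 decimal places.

-2.20

dD/dp = −42.5. At p = 1050, D = 64920 − 42.5(1050) = 20295.
Ed = (dD/dp)·(p/D) = −42.5 × (1050/20295) = -2.1988…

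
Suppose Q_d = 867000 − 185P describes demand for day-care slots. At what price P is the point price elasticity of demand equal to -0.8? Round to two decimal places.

2082.88

Ed = −185P/(867000 − 185P). Set this equal to -0.8:
185P = 0.8·(867000 − 185P) ⇒ 185P(1 + 0.8) = 0.8·867000
P = 0.8·867000 / (185·1.8) = 2082.8828…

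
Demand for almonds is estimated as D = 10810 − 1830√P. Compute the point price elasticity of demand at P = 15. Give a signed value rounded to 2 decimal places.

dD/dP = −1830/(2√P) = -236.252. At P = 15, D = 3722.44.
Ed = (dD/dP)·(P/D) = (-236.252) × (15/3722.44) = -0.9520…

-0.95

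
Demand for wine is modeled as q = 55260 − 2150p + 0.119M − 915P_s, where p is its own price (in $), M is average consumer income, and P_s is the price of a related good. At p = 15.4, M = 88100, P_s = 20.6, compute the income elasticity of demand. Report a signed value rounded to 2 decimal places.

0.76

At the given values, q = 55260 − 2150(15.4) + 0.119(88100) − 915(20.6) = 13784.9.
∂q/∂M = 0.119.
E = (0.119) × (88100/13784.9) = 0.7605…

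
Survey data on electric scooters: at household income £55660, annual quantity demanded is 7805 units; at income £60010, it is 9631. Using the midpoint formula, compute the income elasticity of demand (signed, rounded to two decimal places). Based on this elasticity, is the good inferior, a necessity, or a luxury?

2.78; luxury

%ΔQ = (9631 − 7805)/[( 7805 + 9631)/2] = 1826/8718 = 0.209451…
%ΔIncome = (60010 − 55660)/[( 55660 + 60010)/2] = 4350/57835 = 0.075213…
E_income = (1826/8718) / (4350/57835) = 2.7847…
E_income > 1 ⇒ normal good, luxury.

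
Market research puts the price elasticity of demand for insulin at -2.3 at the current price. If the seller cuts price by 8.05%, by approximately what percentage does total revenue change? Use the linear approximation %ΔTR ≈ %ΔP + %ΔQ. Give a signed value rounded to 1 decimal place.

+10.5%

%ΔQ ≈ Ed × %ΔP = (-2.3) × (-8.05%) = +18.5150%
%ΔTR ≈ %ΔP + %ΔQ = (-8.05%) + (+18.5150%) = +10.4650%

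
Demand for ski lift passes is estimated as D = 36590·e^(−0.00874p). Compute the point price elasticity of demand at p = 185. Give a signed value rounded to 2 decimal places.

dD/dp = −0.00874·D = -63.4838. At p = 185, D = 7263.6.
Ed = (dD/dp)·(p/D) = (-63.4838) × (185/7263.6) = -1.6169

-1.62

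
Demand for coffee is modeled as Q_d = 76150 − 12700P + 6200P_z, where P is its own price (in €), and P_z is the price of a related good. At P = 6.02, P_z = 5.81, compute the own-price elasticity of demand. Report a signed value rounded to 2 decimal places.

At the given values, Q_d = 76150 − 12700(6.02) + 6200(5.81) = 35718.
∂Q_d/∂P = −12700.
E = (-12700) × (6.02/35718) = -2.1404…

-2.14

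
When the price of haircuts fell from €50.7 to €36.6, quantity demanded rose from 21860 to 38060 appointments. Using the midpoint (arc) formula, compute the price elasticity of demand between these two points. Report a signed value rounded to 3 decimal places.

-1.674

%ΔQ = (38060 − 21860) / [(21860 + 38060)/2] = 16200/29960 = 0.540720…
%ΔP = (36.6 − 50.7) / [(50.7 + 36.6)/2] = -14.1/43.65 = -0.323024…
Arc Ed = %ΔQ / %ΔP = (16200/29960) / (-14.1/43.65) = -1.67393…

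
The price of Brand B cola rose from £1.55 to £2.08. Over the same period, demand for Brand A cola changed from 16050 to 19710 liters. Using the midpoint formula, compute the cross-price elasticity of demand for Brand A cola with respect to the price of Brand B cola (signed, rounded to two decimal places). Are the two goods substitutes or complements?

0.70; substitutes

%ΔQ_{Brand A cola} = (19710 − 16050)/avg = 3660/17880 = 0.204697…
%ΔP_{Brand B cola} = (2.08 − 1.55)/avg = 0.53/1.815 = 0.292011…
E_cross = (3660/17880) / (0.53/1.815) = 0.7009…
E_cross > 0 ⇒ the goods are substitutes.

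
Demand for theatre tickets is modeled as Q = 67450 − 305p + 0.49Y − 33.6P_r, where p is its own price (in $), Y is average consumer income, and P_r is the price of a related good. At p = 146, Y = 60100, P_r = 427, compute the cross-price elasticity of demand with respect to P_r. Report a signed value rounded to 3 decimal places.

At the given values, Q = 67450 − 305(146) + 0.49(60100) − 33.6(427) = 38021.8.
∂Q/∂P_r = -33.6.
E = (-33.6) × (427/38021.8) = -0.37734…

-0.377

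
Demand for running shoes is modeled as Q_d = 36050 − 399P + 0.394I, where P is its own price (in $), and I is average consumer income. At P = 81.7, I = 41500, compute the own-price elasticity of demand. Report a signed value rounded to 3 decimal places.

-1.646

At the given values, Q_d = 36050 − 399(81.7) + 0.394(41500) = 19802.7.
∂Q_d/∂P = −399.
E = (-399) × (81.7/19802.7) = -1.64615…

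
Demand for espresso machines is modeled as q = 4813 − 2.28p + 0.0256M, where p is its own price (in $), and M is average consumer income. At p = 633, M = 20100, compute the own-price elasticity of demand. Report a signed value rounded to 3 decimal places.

-0.372

At the given values, q = 4813 − 2.28(633) + 0.0256(20100) = 3884.32.
∂q/∂p = −2.28.
E = (-2.28) × (633/3884.32) = -0.37155…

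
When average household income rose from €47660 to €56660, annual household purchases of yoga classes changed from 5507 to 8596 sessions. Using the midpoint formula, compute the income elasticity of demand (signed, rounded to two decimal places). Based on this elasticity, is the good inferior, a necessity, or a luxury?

2.54; luxury

%ΔQ = (8596 − 5507)/[( 5507 + 8596)/2] = 3089/7051.5 = 0.438062…
%ΔIncome = (56660 − 47660)/[( 47660 + 56660)/2] = 9000/52160 = 0.172546…
E_income = (3089/7051.5) / (9000/52160) = 2.5388…
E_income > 1 ⇒ normal good, luxury.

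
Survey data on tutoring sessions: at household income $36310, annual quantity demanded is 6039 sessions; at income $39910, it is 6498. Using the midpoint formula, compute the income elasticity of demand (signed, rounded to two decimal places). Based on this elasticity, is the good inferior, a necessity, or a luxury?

%ΔQ = (6498 − 6039)/[( 6039 + 6498)/2] = 459/6268.5 = 0.073223…
%ΔIncome = (39910 − 36310)/[( 36310 + 39910)/2] = 3600/38110 = 0.094463…
E_income = (459/6268.5) / (3600/38110) = 0.7751…
0 < E_income < 1 ⇒ normal good, necessity.

0.78; necessity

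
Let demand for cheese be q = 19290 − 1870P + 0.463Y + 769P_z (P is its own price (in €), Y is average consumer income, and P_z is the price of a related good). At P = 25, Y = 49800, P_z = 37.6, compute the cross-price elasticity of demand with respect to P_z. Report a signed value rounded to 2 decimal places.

1.18

At the given values, q = 19290 − 1870(25) + 0.463(49800) + 769(37.6) = 24511.8.
∂q/∂P_z = 769.
E = (769) × (37.6/24511.8) = 1.1796…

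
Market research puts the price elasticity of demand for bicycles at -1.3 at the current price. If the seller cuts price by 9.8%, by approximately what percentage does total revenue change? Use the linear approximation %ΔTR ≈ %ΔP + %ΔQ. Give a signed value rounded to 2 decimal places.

%ΔQ ≈ Ed × %ΔP = (-1.3) × (-9.8%) = +12.7400%
%ΔTR ≈ %ΔP + %ΔQ = (-9.8%) + (+12.7400%) = +2.9400%

+2.94%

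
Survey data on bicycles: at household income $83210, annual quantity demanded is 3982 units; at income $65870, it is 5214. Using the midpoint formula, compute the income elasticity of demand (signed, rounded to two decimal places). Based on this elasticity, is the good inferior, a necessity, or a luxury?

-1.15; inferior

%ΔQ = (5214 − 3982)/[( 3982 + 5214)/2] = 1232/4598 = 0.267942…
%ΔIncome = (65870 − 83210)/[( 83210 + 65870)/2] = -17340/74540 = -0.232626…
E_income = (1232/4598) / (-17340/74540) = -1.1518…
E_income < 0 ⇒ inferior good.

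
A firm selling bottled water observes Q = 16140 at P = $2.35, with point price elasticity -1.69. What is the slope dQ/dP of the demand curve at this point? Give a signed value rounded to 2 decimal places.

-11607.06

Ed = (dQ/dP)·(P/Q) ⇒ dQ/dP = Ed·Q/P = (-1.69)·16140/2.35 = -11607.0638…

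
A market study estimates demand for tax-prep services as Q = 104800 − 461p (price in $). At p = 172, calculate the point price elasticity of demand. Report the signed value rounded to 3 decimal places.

dQ/dp = −461. At p = 172, Q = 104800 − 461(172) = 25508.
Ed = (dQ/dp)·(p/Q) = −461 × (172/25508) = -3.10851…

-3.109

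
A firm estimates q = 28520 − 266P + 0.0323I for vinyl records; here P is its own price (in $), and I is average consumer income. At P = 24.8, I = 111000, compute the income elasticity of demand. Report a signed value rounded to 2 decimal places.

At the given values, q = 28520 − 266(24.8) + 0.0323(111000) = 25508.5.
∂q/∂I = 0.0323.
E = (0.0323) × (111000/25508.5) = 0.1405…

0.14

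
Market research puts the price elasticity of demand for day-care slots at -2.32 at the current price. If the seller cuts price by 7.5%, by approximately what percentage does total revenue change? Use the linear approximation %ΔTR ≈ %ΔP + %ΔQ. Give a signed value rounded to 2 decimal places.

+9.90%

%ΔQ ≈ Ed × %ΔP = (-2.32) × (-7.5%) = +17.4000%
%ΔTR ≈ %ΔP + %ΔQ = (-7.5%) + (+17.4000%) = +9.9000%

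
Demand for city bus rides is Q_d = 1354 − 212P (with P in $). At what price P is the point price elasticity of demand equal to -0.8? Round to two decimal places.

Ed = −212P/(1354 − 212P). Set this equal to -0.8:
212P = 0.8·(1354 − 212P) ⇒ 212P(1 + 0.8) = 0.8·1354
P = 0.8·1354 / (212·1.8) = 2.8385…

2.84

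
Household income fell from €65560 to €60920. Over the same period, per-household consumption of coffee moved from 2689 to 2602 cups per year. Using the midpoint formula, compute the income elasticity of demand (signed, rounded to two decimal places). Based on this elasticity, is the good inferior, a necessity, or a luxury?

%ΔQ = (2602 − 2689)/[( 2689 + 2602)/2] = -87/2645.5 = -0.032886…
%ΔIncome = (60920 − 65560)/[( 65560 + 60920)/2] = -4640/63240 = -0.073371…
E_income = (-87/2645.5) / (-4640/63240) = 0.4482…
0 < E_income < 1 ⇒ normal good, necessity.

0.45; necessity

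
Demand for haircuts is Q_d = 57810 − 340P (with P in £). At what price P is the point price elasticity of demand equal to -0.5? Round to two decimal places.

Ed = −340P/(57810 − 340P). Set this equal to -0.5:
340P = 0.5·(57810 − 340P) ⇒ 340P(1 + 0.5) = 0.5·57810
P = 0.5·57810 / (340·1.5) = 56.6764…

56.68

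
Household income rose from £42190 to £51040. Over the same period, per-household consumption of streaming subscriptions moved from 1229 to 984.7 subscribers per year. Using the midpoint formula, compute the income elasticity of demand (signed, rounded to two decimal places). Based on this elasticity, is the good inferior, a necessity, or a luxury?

%ΔQ = (984.7 − 1229)/[( 1229 + 984.7)/2] = -244.3/1106.85 = -0.220716…
%ΔIncome = (51040 − 42190)/[( 42190 + 51040)/2] = 8850/46615 = 0.189853…
E_income = (-244.3/1106.85) / (8850/46615) = -1.1625…
E_income < 0 ⇒ inferior good.

-1.16; inferior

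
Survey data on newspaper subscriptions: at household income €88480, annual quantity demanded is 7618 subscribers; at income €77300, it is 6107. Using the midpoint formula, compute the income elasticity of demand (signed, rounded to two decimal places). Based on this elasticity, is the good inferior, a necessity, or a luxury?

1.63; luxury

%ΔQ = (6107 − 7618)/[( 7618 + 6107)/2] = -1511/6862.5 = -0.220182…
%ΔIncome = (77300 − 88480)/[( 88480 + 77300)/2] = -11180/82890 = -0.134877…
E_income = (-1511/6862.5) / (-11180/82890) = 1.6324…
E_income > 1 ⇒ normal good, luxury.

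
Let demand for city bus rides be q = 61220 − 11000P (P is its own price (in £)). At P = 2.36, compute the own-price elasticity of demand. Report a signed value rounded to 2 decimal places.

-0.74

At the given values, q = 61220 − 11000(2.36) = 35260.
∂q/∂P = −11000.
E = (-11000) × (2.36/35260) = -0.7362…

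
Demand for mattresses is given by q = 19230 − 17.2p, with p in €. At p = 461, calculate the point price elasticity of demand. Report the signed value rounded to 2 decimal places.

dq/dp = −17.2. At p = 461, q = 19230 − 17.2(461) = 11300.8.
Ed = (dq/dp)·(p/q) = −17.2 × (461/11300.8) = -0.7016…

-0.70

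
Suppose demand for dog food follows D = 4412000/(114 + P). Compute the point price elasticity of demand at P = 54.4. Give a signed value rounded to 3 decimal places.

-0.323

dD/dP = −4412000/(114 + P)² = -155.579. At P = 54.4, D = 26199.5.
Ed = (dD/dP)·(P/D) = (-155.579) × (54.4/26199.5) = -0.32304…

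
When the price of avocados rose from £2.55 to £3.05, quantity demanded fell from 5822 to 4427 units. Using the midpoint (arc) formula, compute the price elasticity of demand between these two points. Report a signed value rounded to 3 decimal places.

%ΔQ = (4427 − 5822) / [(5822 + 4427)/2] = -1395/5124.5 = -0.272221…
%ΔP = (3.05 − 2.55) / [(2.55 + 3.05)/2] = 0.5/2.8 = 0.178571…
Arc Ed = %ΔQ / %ΔP = (-1395/5124.5) / (0.5/2.8) = -1.52444…

-1.524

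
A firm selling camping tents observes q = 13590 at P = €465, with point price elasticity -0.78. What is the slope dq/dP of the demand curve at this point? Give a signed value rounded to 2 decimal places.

Ed = (dq/dP)·(P/q) ⇒ dq/dP = Ed·q/P = (-0.78)·13590/465 = -22.7961…

-22.80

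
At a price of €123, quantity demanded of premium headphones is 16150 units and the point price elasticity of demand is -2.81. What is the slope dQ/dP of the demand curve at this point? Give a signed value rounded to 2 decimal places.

-368.96

Ed = (dQ/dP)·(P/Q) ⇒ dQ/dP = Ed·Q/P = (-2.81)·16150/123 = -368.9552…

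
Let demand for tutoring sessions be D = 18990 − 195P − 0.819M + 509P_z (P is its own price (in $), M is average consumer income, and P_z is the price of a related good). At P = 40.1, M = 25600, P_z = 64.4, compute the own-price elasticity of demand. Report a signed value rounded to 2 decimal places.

At the given values, D = 18990 − 195(40.1) − 0.819(25600) + 509(64.4) = 22983.7.
∂D/∂P = −195.
E = (-195) × (40.1/22983.7) = -0.3402…

-0.34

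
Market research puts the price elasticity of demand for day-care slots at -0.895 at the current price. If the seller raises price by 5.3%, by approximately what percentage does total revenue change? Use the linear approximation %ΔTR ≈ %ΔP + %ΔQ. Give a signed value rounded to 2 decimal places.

+0.56%

%ΔQ ≈ Ed × %ΔP = (-0.895) × (+5.3%) = -4.7435%
%ΔTR ≈ %ΔP + %ΔQ = (+5.3%) + (-4.7435%) = +0.5565%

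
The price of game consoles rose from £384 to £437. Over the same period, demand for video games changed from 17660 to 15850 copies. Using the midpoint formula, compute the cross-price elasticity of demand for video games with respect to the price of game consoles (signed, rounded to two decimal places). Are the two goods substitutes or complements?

-0.84; complements

%ΔQ_{video games} = (15850 − 17660)/avg = -1810/16755 = -0.108027…
%ΔP_{game consoles} = (437 − 384)/avg = 53/410.5 = 0.129110…
E_cross = (-1810/16755) / (53/410.5) = -0.8367…
E_cross < 0 ⇒ the goods are complements.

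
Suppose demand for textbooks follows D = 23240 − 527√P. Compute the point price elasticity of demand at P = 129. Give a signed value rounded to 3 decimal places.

dD/dP = −527/(2√P) = -23.1999. At P = 129, D = 17254.4.
Ed = (dD/dP)·(P/D) = (-23.1999) × (129/17254.4) = -0.17345…

-0.173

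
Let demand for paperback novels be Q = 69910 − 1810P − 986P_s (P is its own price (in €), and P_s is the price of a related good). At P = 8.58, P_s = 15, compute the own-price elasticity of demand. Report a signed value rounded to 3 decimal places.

At the given values, Q = 69910 − 1810(8.58) − 986(15) = 39590.2.
∂Q/∂P = −1810.
E = (-1810) × (8.58/39590.2) = -0.39226…

-0.392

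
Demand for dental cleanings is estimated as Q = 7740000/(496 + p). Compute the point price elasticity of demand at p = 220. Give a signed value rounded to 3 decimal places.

-0.307

dQ/dp = −7740000/(496 + p)² = -15.0978. At p = 220, Q = 10810.1.
Ed = (dQ/dp)·(p/Q) = (-15.0978) × (220/10810.1) = -0.30726…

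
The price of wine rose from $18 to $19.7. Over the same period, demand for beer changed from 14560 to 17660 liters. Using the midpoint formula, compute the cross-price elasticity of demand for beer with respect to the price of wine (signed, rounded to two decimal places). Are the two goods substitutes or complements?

%ΔQ_{beer} = (17660 − 14560)/avg = 3100/16110 = 0.192427…
%ΔP_{wine} = (19.7 − 18)/avg = 1.7/18.85 = 0.090185…
E_cross = (3100/16110) / (1.7/18.85) = 2.1336…
E_cross > 0 ⇒ the goods are substitutes.

2.13; substitutes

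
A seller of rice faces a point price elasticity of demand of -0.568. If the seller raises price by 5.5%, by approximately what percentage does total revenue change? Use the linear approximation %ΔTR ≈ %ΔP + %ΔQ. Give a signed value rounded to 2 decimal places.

+2.38%

%ΔQ ≈ Ed × %ΔP = (-0.568) × (+5.5%) = -3.1240%
%ΔTR ≈ %ΔP + %ΔQ = (+5.5%) + (-3.1240%) = +2.3760%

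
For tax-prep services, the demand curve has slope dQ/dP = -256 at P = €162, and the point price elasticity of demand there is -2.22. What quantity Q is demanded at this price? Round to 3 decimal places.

Ed = (dQ/dP)·(P/Q) ⇒ Q = (dQ/dP)·P/Ed = (-256)·162/(-2.22) = 18681.08108…

18681.081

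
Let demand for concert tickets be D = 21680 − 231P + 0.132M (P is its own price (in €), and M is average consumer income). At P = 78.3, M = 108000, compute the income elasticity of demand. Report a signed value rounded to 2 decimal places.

At the given values, D = 21680 − 231(78.3) + 0.132(108000) = 17848.7.
∂D/∂M = 0.132.
E = (0.132) × (108000/17848.7) = 0.7987…

0.80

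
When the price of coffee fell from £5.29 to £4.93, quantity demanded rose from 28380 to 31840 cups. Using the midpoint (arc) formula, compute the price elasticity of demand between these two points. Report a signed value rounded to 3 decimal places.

-1.631

%ΔQ = (31840 − 28380) / [(28380 + 31840)/2] = 3460/30110 = 0.114911…
%ΔP = (4.93 − 5.29) / [(5.29 + 4.93)/2] = -0.36/5.11 = -0.070450…
Arc Ed = %ΔQ / %ΔP = (3460/30110) / (-0.36/5.11) = -1.63111…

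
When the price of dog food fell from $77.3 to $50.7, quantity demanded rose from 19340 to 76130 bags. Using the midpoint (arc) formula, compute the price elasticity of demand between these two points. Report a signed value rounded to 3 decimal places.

-2.862

%ΔQ = (76130 − 19340) / [(19340 + 76130)/2] = 56790/47735 = 1.189693…
%ΔP = (50.7 − 77.3) / [(77.3 + 50.7)/2] = -26.6/64 = -0.415625
Arc Ed = %ΔQ / %ΔP = (56790/47735) / (-26.6/64) = -2.86241…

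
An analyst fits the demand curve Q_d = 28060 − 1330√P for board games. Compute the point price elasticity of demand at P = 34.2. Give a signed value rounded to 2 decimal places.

-0.19

dQ_d/dP = −1330/(2√P) = -113.713. At P = 34.2, Q_d = 20282.1.
Ed = (dQ_d/dP)·(P/Q_d) = (-113.713) × (34.2/20282.1) = -0.1917…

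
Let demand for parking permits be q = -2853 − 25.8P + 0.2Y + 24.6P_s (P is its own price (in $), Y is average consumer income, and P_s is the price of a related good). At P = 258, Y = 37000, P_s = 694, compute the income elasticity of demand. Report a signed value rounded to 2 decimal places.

0.49

At the given values, q = -2853 − 25.8(258) + 0.2(37000) + 24.6(694) = 14963.
∂q/∂Y = 0.2.
E = (0.2) × (37000/14963) = 0.4945…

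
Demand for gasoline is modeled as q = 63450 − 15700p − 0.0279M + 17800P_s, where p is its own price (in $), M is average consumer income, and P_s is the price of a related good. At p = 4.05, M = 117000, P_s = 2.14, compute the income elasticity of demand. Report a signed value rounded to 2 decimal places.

-0.09

At the given values, q = 63450 − 15700(4.05) − 0.0279(117000) + 17800(2.14) = 34692.7.
∂q/∂M = -0.0279.
E = (-0.0279) × (117000/34692.7) = -0.0940…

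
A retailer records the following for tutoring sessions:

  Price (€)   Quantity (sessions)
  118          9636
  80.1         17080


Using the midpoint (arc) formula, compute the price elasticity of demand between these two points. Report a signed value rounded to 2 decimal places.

-1.46

%ΔQ = (17080 − 9636) / [(9636 + 17080)/2] = 7444/13358 = 0.557269…
%ΔP = (80.1 − 118) / [(118 + 80.1)/2] = -37.9/99.05 = -0.382635…
Arc Ed = %ΔQ / %ΔP = (7444/13358) / (-37.9/99.05) = -1.4563…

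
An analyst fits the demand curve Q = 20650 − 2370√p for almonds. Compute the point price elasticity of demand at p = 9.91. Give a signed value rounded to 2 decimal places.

-0.28

dQ/dp = −2370/(2√p) = -376.428. At p = 9.91, Q = 13189.2.
Ed = (dQ/dp)·(p/Q) = (-376.428) × (9.91/13189.2) = -0.2828…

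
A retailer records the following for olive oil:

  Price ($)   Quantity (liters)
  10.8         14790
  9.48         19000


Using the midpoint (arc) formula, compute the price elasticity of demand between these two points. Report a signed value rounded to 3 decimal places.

-1.914

%ΔQ = (19000 − 14790) / [(14790 + 19000)/2] = 4210/16895 = 0.249186…
%ΔP = (9.48 − 10.8) / [(10.8 + 9.48)/2] = -1.32/10.14 = -0.130177…
Arc Ed = %ΔQ / %ΔP = (4210/16895) / (-1.32/10.14) = -1.91420…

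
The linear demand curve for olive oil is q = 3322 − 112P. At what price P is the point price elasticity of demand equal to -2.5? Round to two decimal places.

21.19

Ed = −112P/(3322 − 112P). Set this equal to -2.5:
112P = 2.5·(3322 − 112P) ⇒ 112P(1 + 2.5) = 2.5·3322
P = 2.5·3322 / (112·3.5) = 21.1862…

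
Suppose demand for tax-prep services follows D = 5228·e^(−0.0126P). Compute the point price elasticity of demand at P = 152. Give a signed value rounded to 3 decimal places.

dD/dP = −0.0126·D = -9.70388. At P = 152, D = 770.149.
Ed = (dD/dP)·(P/D) = (-9.70388) × (152/770.149) = -1.9152

-1.915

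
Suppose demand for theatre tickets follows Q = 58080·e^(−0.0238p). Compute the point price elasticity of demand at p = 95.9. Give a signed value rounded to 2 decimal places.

-2.28

dQ/dp = −0.0238·Q = -141.046. At p = 95.9, Q = 5926.31.
Ed = (dQ/dp)·(p/Q) = (-141.046) × (95.9/5926.31) = -2.2824…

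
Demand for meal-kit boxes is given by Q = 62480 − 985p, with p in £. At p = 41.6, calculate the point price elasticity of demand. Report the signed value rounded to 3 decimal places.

-1.906

dQ/dp = −985. At p = 41.6, Q = 62480 − 985(41.6) = 21504.
Ed = (dQ/dp)·(p/Q) = −985 × (41.6/21504) = -1.90550…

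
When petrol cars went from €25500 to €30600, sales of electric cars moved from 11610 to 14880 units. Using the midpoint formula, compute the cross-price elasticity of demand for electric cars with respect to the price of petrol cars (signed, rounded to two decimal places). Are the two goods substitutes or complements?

1.36; substitutes

%ΔQ_{electric cars} = (14880 − 11610)/avg = 3270/13245 = 0.246885…
%ΔP_{petrol cars} = (30600 − 25500)/avg = 5100/28050 = 0.181818…
E_cross = (3270/13245) / (5100/28050) = 1.3578…
E_cross > 0 ⇒ the goods are substitutes.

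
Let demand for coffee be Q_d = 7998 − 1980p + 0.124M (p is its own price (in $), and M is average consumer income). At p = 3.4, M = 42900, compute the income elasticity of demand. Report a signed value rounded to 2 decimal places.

At the given values, Q_d = 7998 − 1980(3.4) + 0.124(42900) = 6585.6.
∂Q_d/∂M = 0.124.
E = (0.124) × (42900/6585.6) = 0.8077…

0.81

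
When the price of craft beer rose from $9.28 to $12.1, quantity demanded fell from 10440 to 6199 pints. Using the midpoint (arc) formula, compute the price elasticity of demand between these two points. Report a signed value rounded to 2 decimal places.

-1.93

%ΔQ = (6199 − 10440) / [(10440 + 6199)/2] = -4241/8319.5 = -0.509766…
%ΔP = (12.1 − 9.28) / [(9.28 + 12.1)/2] = 2.82/10.69 = 0.263797…
Arc Ed = %ΔQ / %ΔP = (-4241/8319.5) / (2.82/10.69) = -1.9324…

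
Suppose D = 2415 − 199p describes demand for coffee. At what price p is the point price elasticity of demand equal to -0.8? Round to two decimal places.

5.39

Ed = −199p/(2415 − 199p). Set this equal to -0.8:
199p = 0.8·(2415 − 199p) ⇒ 199p(1 + 0.8) = 0.8·2415
p = 0.8·2415 / (199·1.8) = 5.3936…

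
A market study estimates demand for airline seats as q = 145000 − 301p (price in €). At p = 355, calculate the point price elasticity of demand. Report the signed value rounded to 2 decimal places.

-2.80

dq/dp = −301. At p = 355, q = 145000 − 301(355) = 38145.
Ed = (dq/dp)·(p/q) = −301 × (355/38145) = -2.8012…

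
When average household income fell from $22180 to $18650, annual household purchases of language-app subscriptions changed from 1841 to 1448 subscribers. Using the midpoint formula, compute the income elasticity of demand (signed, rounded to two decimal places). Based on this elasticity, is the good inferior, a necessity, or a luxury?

%ΔQ = (1448 − 1841)/[( 1841 + 1448)/2] = -393/1644.5 = -0.238978…
%ΔIncome = (18650 − 22180)/[( 22180 + 18650)/2] = -3530/20415 = -0.172912…
E_income = (-393/1644.5) / (-3530/20415) = 1.3820…
E_income > 1 ⇒ normal good, luxury.

1.38; luxury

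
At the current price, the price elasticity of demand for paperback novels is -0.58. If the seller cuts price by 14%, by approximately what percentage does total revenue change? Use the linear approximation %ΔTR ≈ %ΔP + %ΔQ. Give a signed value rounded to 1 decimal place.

%ΔQ ≈ Ed × %ΔP = (-0.58) × (-14%) = +8.1200%
%ΔTR ≈ %ΔP + %ΔQ = (-14%) + (+8.1200%) = -5.8800%

-5.9%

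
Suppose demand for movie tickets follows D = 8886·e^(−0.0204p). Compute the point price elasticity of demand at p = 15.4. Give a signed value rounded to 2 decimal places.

-0.31

dD/dp = −0.0204·D = -132.403. At p = 15.4, D = 6490.35.
Ed = (dD/dp)·(p/D) = (-132.403) × (15.4/6490.35) = -0.3141…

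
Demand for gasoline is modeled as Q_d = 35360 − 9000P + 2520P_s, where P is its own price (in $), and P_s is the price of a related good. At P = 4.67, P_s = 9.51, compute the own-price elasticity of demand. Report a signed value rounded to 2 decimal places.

At the given values, Q_d = 35360 − 9000(4.67) + 2520(9.51) = 17295.2.
∂Q_d/∂P = −9000.
E = (-9000) × (4.67/17295.2) = -2.4301…

-2.43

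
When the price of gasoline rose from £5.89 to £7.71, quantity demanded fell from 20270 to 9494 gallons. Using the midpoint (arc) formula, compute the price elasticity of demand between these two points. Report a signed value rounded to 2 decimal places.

-2.71

%ΔQ = (9494 − 20270) / [(20270 + 9494)/2] = -10776/14882 = -0.724096…
%ΔP = (7.71 − 5.89) / [(5.89 + 7.71)/2] = 1.82/6.8 = 0.267647…
Arc Ed = %ΔQ / %ΔP = (-10776/14882) / (1.82/6.8) = -2.7054…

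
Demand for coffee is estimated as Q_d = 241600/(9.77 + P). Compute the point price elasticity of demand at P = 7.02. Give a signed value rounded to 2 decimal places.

-0.42

dQ_d/dP = −241600/(9.77 + P)² = -857.029. At P = 7.02, Q_d = 14389.5.
Ed = (dQ_d/dP)·(P/Q_d) = (-857.029) × (7.02/14389.5) = -0.4181…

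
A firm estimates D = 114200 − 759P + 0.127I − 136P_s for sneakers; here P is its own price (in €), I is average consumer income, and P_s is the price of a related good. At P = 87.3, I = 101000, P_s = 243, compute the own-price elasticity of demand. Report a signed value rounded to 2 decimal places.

-2.39

At the given values, D = 114200 − 759(87.3) + 0.127(101000) − 136(243) = 27718.3.
∂D/∂P = −759.
E = (-759) × (87.3/27718.3) = -2.3905…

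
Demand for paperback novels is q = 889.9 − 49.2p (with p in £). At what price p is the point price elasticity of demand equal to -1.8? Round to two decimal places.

11.63

Ed = −49.2p/(889.9 − 49.2p). Set this equal to -1.8:
49.2p = 1.8·(889.9 − 49.2p) ⇒ 49.2p(1 + 1.8) = 1.8·889.9
p = 1.8·889.9 / (49.2·2.8) = 11.6276…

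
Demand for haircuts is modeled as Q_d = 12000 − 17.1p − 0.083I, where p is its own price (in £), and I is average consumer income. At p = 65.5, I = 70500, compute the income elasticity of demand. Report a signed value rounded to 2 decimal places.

At the given values, Q_d = 12000 − 17.1(65.5) − 0.083(70500) = 5028.45.
∂Q_d/∂I = -0.083.
E = (-0.083) × (70500/5028.45) = -1.1636…

-1.16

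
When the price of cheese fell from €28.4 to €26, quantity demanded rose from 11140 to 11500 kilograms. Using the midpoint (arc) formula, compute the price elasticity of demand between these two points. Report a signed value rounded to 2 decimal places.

%ΔQ = (11500 − 11140) / [(11140 + 11500)/2] = 360/11320 = 0.031802…
%ΔP = (26 − 28.4) / [(28.4 + 26)/2] = -2.4/27.2 = -0.088235…
Arc Ed = %ΔQ / %ΔP = (360/11320) / (-2.4/27.2) = -0.3604…

-0.36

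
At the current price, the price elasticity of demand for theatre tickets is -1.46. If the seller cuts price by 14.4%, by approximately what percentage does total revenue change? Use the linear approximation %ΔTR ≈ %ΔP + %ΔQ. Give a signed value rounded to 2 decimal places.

+6.62%

%ΔQ ≈ Ed × %ΔP = (-1.46) × (-14.4%) = +21.0240%
%ΔTR ≈ %ΔP + %ΔQ = (-14.4%) + (+21.0240%) = +6.6240%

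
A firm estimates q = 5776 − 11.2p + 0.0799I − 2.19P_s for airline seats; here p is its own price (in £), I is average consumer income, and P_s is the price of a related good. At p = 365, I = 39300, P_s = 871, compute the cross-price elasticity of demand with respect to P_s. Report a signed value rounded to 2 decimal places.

At the given values, q = 5776 − 11.2(365) + 0.0799(39300) − 2.19(871) = 2920.58.
∂q/∂P_s = -2.19.
E = (-2.19) × (871/2920.58) = -0.6531…

-0.65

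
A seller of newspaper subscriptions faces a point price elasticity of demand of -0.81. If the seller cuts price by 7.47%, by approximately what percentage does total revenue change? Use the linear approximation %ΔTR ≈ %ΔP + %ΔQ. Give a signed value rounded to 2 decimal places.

-1.42%

%ΔQ ≈ Ed × %ΔP = (-0.81) × (-7.47%) = +6.0507%
%ΔTR ≈ %ΔP + %ΔQ = (-7.47%) + (+6.0507%) = -1.4193%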